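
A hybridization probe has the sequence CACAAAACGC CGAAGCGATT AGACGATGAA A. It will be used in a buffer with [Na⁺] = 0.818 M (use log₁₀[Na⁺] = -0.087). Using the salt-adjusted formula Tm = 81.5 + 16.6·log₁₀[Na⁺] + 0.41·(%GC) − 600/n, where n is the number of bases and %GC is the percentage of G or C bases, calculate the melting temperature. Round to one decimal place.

Length n = 31. Scanning the sequence gives A=14, C=7, T=3, G=7.
G+C = 14, so %GC = 14/31 × 100 = 45.161%
Salt term: 16.6 × (-0.087) = -1.444
GC term: 0.41 × 45.161 = 18.516; length term: −600/31 = −19.355
Tm = 81.5 + (-1.444) + 18.516 − 19.355 = 79.217 → 79.2°C

79.2°C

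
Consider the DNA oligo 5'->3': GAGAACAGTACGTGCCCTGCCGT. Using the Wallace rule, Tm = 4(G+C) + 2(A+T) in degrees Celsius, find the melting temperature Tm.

Scanning the sequence gives G=7, C=7, T=4, A=5.
A+T = 9, G+C = 14
Tm = 2×9 + 4×14 = 74°C

74°C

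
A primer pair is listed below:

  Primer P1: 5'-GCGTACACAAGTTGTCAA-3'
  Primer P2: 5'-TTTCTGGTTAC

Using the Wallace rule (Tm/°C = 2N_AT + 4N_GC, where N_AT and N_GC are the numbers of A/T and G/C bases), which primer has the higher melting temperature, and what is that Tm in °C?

Primer P1, 52°C

Primer P1: A+T=10, G+C=8 → Tm = 2(10)+4(8) = 52°C
Primer P2: A+T=7, G+C=4 → Tm = 2(7)+4(4) = 30°C
52°C vs 30°C → primer P1 is higher.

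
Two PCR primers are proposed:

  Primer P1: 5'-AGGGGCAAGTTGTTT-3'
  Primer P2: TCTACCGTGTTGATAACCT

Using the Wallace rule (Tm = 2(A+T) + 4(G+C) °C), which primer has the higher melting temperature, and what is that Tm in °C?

Primer P2, 54°C

Primer P1: A+T=8, G+C=7 → Tm = 2(8)+4(7) = 44°C
Primer P2: A+T=11, G+C=8 → Tm = 2(11)+4(8) = 54°C
44°C vs 54°C → primer P2 is higher.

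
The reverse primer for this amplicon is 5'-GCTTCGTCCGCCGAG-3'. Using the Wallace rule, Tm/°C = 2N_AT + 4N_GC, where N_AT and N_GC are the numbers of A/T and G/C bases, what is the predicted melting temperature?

52°C

Counting bases: T=3, C=6, A=1, G=5
AT pairs contribute 4, GC pairs contribute 11.
Tm = 2(4) + 4(11) = 8 + 44 = 52°C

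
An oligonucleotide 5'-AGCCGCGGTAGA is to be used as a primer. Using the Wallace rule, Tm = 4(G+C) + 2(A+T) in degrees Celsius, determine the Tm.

40°C

Scanning the sequence gives C=3, T=1, A=3, G=5.
So N_AT = 4 and N_GC = 8.
Tm = 2(4) + 4(8) = 8 + 32 = 40°C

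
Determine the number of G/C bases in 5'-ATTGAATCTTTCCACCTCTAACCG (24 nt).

10

Scanning the sequence gives A=6, G=2, T=8, C=8.
Total G or C: 2 + 8 = 10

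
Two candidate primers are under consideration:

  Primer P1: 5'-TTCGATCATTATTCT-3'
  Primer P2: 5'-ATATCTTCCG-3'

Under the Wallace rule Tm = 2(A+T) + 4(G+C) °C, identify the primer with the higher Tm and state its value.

Primer P1: A+T=11, G+C=4 → Tm = 2(11)+4(4) = 38°C
Primer P2: A+T=6, G+C=4 → Tm = 2(6)+4(4) = 28°C
38°C vs 28°C → primer P1 is higher.

Primer P1, 38°C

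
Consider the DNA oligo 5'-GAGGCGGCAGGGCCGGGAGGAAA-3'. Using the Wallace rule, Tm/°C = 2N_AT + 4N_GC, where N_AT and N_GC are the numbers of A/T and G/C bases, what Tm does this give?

A=6, T=0, G=13, C=4
AT pairs contribute 6, GC pairs contribute 17.
Tm = 4·17 + 2·6 = 68 + 12 = 80°C

80°C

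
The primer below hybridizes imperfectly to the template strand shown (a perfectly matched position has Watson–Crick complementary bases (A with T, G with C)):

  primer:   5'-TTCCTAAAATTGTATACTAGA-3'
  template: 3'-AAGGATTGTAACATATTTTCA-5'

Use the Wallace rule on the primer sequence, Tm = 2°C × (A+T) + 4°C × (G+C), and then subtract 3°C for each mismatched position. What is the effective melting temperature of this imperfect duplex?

40°C

Primer base counts: A=8, T=8, G=2, C=3 → A+T=16, G+C=5
Perfect-match Tm = 2(16) + 4(5) = 32 + 20 = 52°C
Mismatches (positions where the bases are not complementary): 4 (at positions 8, 17, 18, 21)
Effective Tm = 52 − 4×3 = 52 − 12 = 40°C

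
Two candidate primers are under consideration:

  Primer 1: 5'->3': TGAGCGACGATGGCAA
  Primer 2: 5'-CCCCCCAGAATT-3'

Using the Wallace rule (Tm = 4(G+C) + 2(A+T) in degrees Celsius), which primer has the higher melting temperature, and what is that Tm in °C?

Primer 1, 50°C

Primer 1: A+T=7, G+C=9 → Tm = 2(7)+4(9) = 50°C
Primer 2: A+T=5, G+C=7 → Tm = 2(5)+4(7) = 38°C
50°C vs 38°C → primer 1 is higher.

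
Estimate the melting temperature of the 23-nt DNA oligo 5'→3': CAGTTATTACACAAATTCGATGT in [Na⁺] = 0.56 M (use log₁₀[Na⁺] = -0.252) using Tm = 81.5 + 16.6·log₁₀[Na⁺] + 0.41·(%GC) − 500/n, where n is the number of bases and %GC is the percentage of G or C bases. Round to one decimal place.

68.1°C

Length n = 23. Counting bases: T=8, A=8, C=4, G=3
G+C = 7, so %GC = 7/23 × 100 = 30.435%
Salt term: 16.6 × (-0.252) = -4.183
GC term: 0.41 × 30.435 = 12.478; length term: −500/23 = −21.739
Tm = 81.5 + (-4.183) + 12.478 − 21.739 = 68.056 → 68.1°C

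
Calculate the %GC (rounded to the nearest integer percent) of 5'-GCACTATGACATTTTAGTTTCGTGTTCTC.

Counting bases: T=13, C=6, A=5, G=5
G+C = 5 + 6 = 11 out of 29 bases
%GC = 11/29 × 100 = 37.93% ≈ 38%

38%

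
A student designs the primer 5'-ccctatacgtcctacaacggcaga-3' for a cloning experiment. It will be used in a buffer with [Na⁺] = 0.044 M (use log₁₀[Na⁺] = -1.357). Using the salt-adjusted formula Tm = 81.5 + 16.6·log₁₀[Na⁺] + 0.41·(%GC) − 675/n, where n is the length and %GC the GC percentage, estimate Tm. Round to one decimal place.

53.1°C

Length n = 24. T=4, G=4, A=7, C=9
G+C = 13, so %GC = 13/24 × 100 = 54.167%
Salt term: 16.6 × (-1.357) = -22.526
GC term: 0.41 × 54.167 = 22.208; length term: −675/24 = −28.125
Tm = 81.5 + (-22.526) + 22.208 − 28.125 = 53.057 → 53.1°C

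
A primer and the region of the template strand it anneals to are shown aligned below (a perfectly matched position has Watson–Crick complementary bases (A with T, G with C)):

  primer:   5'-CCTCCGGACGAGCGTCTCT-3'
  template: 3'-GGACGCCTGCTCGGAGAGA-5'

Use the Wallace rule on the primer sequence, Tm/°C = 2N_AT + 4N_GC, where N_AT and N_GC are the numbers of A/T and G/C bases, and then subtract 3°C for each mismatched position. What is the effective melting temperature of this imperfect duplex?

58°C

Primer base counts: A=2, T=4, G=5, C=8 → A+T=6, G+C=13
Perfect-match Tm = 2(6) + 4(13) = 12 + 52 = 64°C
Mismatches (positions where the bases are not complementary): 2 (at positions 4, 14)
Effective Tm = 64 − 2×3 = 64 − 6 = 58°C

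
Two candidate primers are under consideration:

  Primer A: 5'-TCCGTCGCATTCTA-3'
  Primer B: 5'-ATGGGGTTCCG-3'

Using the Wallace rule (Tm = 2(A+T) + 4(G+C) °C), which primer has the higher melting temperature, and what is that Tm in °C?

Primer A: A+T=7, G+C=7 → Tm = 2(7)+4(7) = 42°C
Primer B: A+T=4, G+C=7 → Tm = 2(4)+4(7) = 36°C
42°C vs 36°C → primer A is higher.

Primer A, 42°C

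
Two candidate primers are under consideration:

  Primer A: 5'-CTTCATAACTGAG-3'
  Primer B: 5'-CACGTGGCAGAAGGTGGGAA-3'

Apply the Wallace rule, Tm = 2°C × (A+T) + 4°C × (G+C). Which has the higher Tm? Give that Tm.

Primer A: A+T=8, G+C=5 → Tm = 2(8)+4(5) = 36°C
Primer B: A+T=8, G+C=12 → Tm = 2(8)+4(12) = 64°C
36°C vs 64°C → primer B is higher.

Primer B, 64°C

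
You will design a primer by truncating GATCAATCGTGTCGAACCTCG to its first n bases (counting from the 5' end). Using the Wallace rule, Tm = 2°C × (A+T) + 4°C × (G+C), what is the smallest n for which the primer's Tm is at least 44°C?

First 14 bases: GATCAATCGTGTCG → Tm = 42°C (< 44°C)
First 15 bases: GATCAATCGTGTCGA → Tm = 44°C (≥ 44°C)
Each additional base adds 2°C (A/T) or 4°C (G/C), so Tm is non-decreasing in n; n = 15 is the first length to reach 44°C.

n = 15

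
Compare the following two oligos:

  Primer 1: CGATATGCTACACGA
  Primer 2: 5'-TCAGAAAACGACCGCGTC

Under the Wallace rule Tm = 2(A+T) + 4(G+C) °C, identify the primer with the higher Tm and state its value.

Primer 1: A+T=8, G+C=7 → Tm = 2(8)+4(7) = 44°C
Primer 2: A+T=8, G+C=10 → Tm = 2(8)+4(10) = 56°C
44°C vs 56°C → primer 2 is higher.

Primer 2, 56°C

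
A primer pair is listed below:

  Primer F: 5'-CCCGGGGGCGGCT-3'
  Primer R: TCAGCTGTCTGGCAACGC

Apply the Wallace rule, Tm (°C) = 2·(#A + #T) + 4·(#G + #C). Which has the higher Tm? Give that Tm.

Primer F: A+T=1, G+C=12 → Tm = 2(1)+4(12) = 50°C
Primer R: A+T=7, G+C=11 → Tm = 2(7)+4(11) = 58°C
50°C vs 58°C → primer R is higher.

Primer R, 58°C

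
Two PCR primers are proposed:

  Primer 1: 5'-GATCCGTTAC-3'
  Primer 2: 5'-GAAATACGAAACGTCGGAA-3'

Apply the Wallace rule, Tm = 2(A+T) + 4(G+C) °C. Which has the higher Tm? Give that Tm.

Primer 2, 54°C

Primer 1: A+T=5, G+C=5 → Tm = 2(5)+4(5) = 30°C
Primer 2: A+T=11, G+C=8 → Tm = 2(11)+4(8) = 54°C
30°C vs 54°C → primer 2 is higher.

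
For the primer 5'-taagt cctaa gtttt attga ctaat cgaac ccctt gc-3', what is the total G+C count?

Counting bases: G=5, C=9, A=10, T=13
G+C = 5 + 9 = 14

14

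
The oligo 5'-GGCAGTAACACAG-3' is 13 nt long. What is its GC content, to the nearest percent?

54%

Counting bases: A=5, G=4, T=1, C=3
G+C = 4 + 3 = 7 out of 13 bases
%GC = 7/13 × 100 = 53.85% ≈ 54%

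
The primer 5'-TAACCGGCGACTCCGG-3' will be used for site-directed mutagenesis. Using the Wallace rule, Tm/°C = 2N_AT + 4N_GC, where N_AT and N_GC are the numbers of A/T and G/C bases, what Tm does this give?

54°C

Base counts: A=3, C=6, T=2, G=5
So N_AT = 5 and N_GC = 11.
Tm = 2(5) + 4(11) = 10 + 44 = 54°C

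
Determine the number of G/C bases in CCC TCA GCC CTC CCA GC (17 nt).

Counting bases: C=11, G=2, A=2, T=2
Total G or C: 2 + 11 = 13

13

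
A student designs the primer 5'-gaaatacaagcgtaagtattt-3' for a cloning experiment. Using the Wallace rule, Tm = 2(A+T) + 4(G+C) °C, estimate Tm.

Counting bases: C=2, A=9, T=6, G=4
AT pairs contribute 15, GC pairs contribute 6.
Tm = 2(15) + 4(6) = 30 + 24 = 54°C

54°C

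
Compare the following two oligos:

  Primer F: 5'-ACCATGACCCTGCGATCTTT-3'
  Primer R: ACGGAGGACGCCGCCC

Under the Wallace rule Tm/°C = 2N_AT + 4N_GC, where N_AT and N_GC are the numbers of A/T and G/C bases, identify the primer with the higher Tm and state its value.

Primer F: A+T=10, G+C=10 → Tm = 2(10)+4(10) = 60°C
Primer R: A+T=3, G+C=13 → Tm = 2(3)+4(13) = 58°C
60°C vs 58°C → primer F is higher.

Primer F, 60°C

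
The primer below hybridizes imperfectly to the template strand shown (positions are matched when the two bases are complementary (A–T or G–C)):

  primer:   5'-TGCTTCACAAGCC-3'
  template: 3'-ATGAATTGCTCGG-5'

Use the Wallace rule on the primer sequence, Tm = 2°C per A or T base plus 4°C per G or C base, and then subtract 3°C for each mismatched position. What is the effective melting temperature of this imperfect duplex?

31°C

Primer base counts: A=3, T=3, G=2, C=5 → A+T=6, G+C=7
Perfect-match Tm = 2(6) + 4(7) = 12 + 28 = 40°C
Mismatches (positions where the bases are not complementary): 3 (at positions 2, 6, 9)
Effective Tm = 40 − 3×3 = 40 − 9 = 31°C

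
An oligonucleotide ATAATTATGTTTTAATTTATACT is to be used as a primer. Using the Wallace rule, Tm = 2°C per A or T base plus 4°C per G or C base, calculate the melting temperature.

50°C

A=8, C=1, G=1, T=13
AT pairs contribute 21, GC pairs contribute 2.
Tm = 2(21) + 4(2) = 42 + 8 = 50°C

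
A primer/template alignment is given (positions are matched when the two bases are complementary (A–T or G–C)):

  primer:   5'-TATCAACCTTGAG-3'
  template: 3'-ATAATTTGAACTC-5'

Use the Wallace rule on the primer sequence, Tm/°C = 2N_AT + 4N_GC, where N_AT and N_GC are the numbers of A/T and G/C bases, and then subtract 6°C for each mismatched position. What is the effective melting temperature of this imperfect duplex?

Primer base counts: A=4, T=4, G=2, C=3 → A+T=8, G+C=5
Perfect-match Tm = 2(8) + 4(5) = 16 + 20 = 36°C
Mismatches (positions where the bases are not complementary): 2 (at positions 4, 7)
Effective Tm = 36 − 2×6 = 36 − 12 = 24°C

24°C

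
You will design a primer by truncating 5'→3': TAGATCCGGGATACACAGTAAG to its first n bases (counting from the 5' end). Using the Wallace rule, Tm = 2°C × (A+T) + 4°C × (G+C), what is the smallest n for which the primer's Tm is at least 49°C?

First 16 bases: TAGATCCGGGATACAC → Tm = 48°C (< 49°C)
First 17 bases: TAGATCCGGGATACACA → Tm = 50°C (≥ 49°C)
Since every base adds ≥2°C, Tm only increases with n, so the threshold is first crossed at n = 17.

n = 17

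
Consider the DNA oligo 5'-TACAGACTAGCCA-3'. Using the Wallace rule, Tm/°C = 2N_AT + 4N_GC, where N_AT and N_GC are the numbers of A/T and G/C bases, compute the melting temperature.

38°C

Counting bases: G=2, T=2, A=5, C=4
So N_AT = 7 and N_GC = 6.
Tm = 2×7 + 4×6 = 38°C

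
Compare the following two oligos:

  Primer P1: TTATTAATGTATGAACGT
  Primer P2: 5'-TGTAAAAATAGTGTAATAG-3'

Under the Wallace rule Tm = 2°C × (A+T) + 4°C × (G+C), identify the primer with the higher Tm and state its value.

Primer P2, 46°C

Primer P1: A+T=14, G+C=4 → Tm = 2(14)+4(4) = 44°C
Primer P2: A+T=15, G+C=4 → Tm = 2(15)+4(4) = 46°C
44°C vs 46°C → primer P2 is higher.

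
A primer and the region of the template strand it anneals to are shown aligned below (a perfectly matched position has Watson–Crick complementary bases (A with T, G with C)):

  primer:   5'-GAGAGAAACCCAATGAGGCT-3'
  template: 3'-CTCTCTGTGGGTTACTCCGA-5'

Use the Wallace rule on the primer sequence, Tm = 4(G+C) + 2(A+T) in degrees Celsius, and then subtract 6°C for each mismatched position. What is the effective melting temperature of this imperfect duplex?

Primer base counts: A=8, T=2, G=6, C=4 → A+T=10, G+C=10
Perfect-match Tm = 2(10) + 4(10) = 20 + 40 = 60°C
Mismatches (positions where the bases are not complementary): 1 (at position 7)
Effective Tm = 60 − 1×6 = 60 − 6 = 54°C

54°C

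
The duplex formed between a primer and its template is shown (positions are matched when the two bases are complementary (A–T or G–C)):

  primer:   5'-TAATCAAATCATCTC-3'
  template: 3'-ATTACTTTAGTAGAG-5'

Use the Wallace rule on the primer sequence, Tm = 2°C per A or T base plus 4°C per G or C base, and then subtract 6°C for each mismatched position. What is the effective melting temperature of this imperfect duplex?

Primer base counts: A=6, T=5, G=0, C=4 → A+T=11, G+C=4
Perfect-match Tm = 2(11) + 4(4) = 22 + 16 = 38°C
Mismatches (positions where the bases are not complementary): 1 (at position 5)
Effective Tm = 38 − 1×6 = 38 − 6 = 32°C

32°C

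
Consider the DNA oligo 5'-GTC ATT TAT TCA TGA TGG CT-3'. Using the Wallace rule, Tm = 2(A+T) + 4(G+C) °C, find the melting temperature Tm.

Scanning the sequence gives T=9, C=3, G=4, A=4.
A+T = 13, G+C = 7
Tm = 4·7 + 2·13 = 28 + 26 = 54°C

54°C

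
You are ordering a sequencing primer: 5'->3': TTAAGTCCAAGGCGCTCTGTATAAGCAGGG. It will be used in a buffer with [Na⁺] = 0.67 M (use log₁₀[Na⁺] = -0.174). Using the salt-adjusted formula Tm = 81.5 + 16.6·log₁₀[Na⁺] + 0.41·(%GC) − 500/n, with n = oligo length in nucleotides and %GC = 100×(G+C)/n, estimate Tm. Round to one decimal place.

82.4°C

Length n = 30. Counting bases: A=8, T=7, G=9, C=6
G+C = 15, so %GC = 15/30 × 100 = 50%
Salt term: 16.6 × (-0.174) = -2.888
GC term: 0.41 × 50 = 20.5; length term: −500/30 = −16.667
Tm = 81.5 + (-2.888) + 20.5 − 16.667 = 82.445 → 82.4°C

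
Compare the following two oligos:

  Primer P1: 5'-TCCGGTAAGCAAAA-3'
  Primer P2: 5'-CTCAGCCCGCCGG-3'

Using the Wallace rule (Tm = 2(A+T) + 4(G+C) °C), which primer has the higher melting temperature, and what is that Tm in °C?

Primer P2, 48°C

Primer P1: A+T=8, G+C=6 → Tm = 2(8)+4(6) = 40°C
Primer P2: A+T=2, G+C=11 → Tm = 2(2)+4(11) = 48°C
40°C vs 48°C → primer P2 is higher.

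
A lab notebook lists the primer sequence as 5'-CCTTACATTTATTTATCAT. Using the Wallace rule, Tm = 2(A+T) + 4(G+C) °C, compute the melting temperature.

46°C

Counting bases: T=10, G=0, C=4, A=5
So N_AT = 15 and N_GC = 4.
Tm = 2×15 + 4×4 = 46°C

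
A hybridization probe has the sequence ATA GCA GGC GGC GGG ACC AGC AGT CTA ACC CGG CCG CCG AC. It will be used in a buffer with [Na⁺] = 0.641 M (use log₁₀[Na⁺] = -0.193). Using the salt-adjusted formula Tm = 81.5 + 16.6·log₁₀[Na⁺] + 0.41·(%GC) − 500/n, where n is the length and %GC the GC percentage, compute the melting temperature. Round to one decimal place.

95.1°C

Length n = 41. Base counts: C=15, T=3, G=14, A=9
G+C = 29, so %GC = 29/41 × 100 = 70.732%
Salt term: 16.6 × (-0.193) = -3.204
GC term: 0.41 × 70.732 = 29; length term: −500/41 = −12.195
Tm = 81.5 + (-3.204) + 29 − 12.195 = 95.101 → 95.1°C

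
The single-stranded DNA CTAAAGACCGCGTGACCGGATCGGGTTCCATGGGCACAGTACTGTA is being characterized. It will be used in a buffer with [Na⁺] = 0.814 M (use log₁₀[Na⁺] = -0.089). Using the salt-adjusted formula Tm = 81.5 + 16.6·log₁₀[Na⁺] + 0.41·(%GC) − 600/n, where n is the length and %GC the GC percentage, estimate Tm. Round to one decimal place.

90.2°C

Length n = 46. Scanning the sequence gives T=9, G=14, C=12, A=11.
G+C = 26, so %GC = 26/46 × 100 = 56.522%
Salt term: 16.6 × (-0.089) = -1.477
GC term: 0.41 × 56.522 = 23.174; length term: −600/46 = −13.043
Tm = 81.5 + (-1.477) + 23.174 − 13.043 = 90.154 → 90.2°C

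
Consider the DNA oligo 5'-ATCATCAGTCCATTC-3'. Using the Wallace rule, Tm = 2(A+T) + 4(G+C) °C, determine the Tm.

Base counts: T=5, G=1, A=4, C=5
A+T = 9, G+C = 6
Tm = 4·6 + 2·9 = 24 + 18 = 42°C

42°C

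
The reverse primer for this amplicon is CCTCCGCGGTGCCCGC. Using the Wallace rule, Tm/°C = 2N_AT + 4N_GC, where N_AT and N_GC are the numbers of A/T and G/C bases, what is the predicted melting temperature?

60°C

T=2, C=9, A=0, G=5
A+T = 2, G+C = 14
Tm = 4·14 + 2·2 = 56 + 4 = 60°C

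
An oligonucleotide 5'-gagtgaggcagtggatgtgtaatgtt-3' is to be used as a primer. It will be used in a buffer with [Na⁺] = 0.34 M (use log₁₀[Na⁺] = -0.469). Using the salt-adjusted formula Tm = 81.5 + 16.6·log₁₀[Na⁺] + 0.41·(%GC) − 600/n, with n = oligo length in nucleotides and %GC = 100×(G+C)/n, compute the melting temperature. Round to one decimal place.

Length n = 26. Base counts: C=1, T=8, G=11, A=6
G+C = 12, so %GC = 12/26 × 100 = 46.154%
Salt term: 16.6 × (-0.469) = -7.785
GC term: 0.41 × 46.154 = 18.923; length term: −600/26 = −23.077
Tm = 81.5 + (-7.785) + 18.923 − 23.077 = 69.561 → 69.6°C

69.6°C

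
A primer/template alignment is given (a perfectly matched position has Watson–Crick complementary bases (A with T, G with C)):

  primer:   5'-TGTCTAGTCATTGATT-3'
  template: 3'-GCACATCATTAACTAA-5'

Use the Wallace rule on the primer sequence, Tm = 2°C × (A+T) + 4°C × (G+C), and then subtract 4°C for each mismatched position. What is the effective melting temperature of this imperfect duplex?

Primer base counts: A=3, T=8, G=3, C=2 → A+T=11, G+C=5
Perfect-match Tm = 2(11) + 4(5) = 22 + 20 = 42°C
Mismatches (positions where the bases are not complementary): 3 (at positions 1, 4, 9)
Effective Tm = 42 − 3×4 = 42 − 12 = 30°C

30°C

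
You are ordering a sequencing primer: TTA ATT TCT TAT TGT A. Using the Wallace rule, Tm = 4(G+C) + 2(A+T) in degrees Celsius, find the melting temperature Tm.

36°C

Base counts: T=10, C=1, G=1, A=4
AT pairs contribute 14, GC pairs contribute 2.
Tm = 2×14 + 4×2 = 36°C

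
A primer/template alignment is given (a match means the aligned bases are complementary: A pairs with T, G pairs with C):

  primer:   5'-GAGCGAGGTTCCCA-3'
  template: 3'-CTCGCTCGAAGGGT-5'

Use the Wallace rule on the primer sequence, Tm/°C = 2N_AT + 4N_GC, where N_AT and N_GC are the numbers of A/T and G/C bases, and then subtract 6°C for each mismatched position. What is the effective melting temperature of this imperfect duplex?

Primer base counts: A=3, T=2, G=5, C=4 → A+T=5, G+C=9
Perfect-match Tm = 2(5) + 4(9) = 10 + 36 = 46°C
Mismatches (positions where the bases are not complementary): 1 (at position 8)
Effective Tm = 46 − 1×6 = 46 − 6 = 40°C

40°C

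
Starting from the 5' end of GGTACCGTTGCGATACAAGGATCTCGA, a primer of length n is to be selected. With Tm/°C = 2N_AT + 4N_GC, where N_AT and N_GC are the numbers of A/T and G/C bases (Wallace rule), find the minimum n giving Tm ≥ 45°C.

First 14 bases: GGTACCGTTGCGAT → Tm = 44°C (< 45°C)
First 15 bases: GGTACCGTTGCGATA → Tm = 46°C (≥ 45°C)
Since every base adds ≥2°C, Tm only increases with n, so the threshold is first crossed at n = 15.

n = 15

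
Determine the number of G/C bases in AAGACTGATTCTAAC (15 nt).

5

Counting bases: T=4, C=3, G=2, A=6
Total G or C: 2 + 3 = 5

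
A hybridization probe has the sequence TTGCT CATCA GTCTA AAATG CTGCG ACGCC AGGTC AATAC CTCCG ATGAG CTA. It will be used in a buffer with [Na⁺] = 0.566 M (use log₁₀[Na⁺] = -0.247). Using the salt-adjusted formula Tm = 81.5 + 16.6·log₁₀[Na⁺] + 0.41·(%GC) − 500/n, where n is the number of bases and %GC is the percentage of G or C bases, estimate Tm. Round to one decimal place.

Length n = 53. Scanning the sequence gives C=15, G=11, T=13, A=14.
G+C = 26, so %GC = 26/53 × 100 = 49.057%
Salt term: 16.6 × (-0.247) = -4.1
GC term: 0.41 × 49.057 = 20.113; length term: −500/53 = −9.434
Tm = 81.5 + (-4.1) + 20.113 − 9.434 = 88.079 → 88.1°C

88.1°C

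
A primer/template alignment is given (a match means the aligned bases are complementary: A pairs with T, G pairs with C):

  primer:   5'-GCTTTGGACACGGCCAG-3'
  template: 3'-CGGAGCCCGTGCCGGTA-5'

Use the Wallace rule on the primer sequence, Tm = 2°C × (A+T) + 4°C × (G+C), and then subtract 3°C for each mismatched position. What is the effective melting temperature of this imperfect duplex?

Primer base counts: A=3, T=3, G=6, C=5 → A+T=6, G+C=11
Perfect-match Tm = 2(6) + 4(11) = 12 + 44 = 56°C
Mismatches (positions where the bases are not complementary): 4 (at positions 3, 5, 8, 17)
Effective Tm = 56 − 4×3 = 56 − 12 = 44°C

44°C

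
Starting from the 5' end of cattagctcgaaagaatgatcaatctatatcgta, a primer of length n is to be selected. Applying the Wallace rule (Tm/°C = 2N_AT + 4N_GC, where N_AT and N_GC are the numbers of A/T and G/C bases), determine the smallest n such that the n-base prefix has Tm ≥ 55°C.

First 20 bases: CATTAGCTCGAAAGAATGAT → Tm = 54°C (< 55°C)
First 21 bases: CATTAGCTCGAAAGAATGATC → Tm = 58°C (≥ 55°C)
Since every base adds ≥2°C, Tm only increases with n, so the threshold is first crossed at n = 21.

n = 21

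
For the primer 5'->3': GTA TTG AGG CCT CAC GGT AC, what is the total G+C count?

A=4, T=5, C=5, G=6
Total G or C: 6 + 5 = 11

11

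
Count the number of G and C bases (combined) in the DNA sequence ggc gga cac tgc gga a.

Counting bases: G=7, T=1, C=4, A=4
Total G or C: 7 + 4 = 11

11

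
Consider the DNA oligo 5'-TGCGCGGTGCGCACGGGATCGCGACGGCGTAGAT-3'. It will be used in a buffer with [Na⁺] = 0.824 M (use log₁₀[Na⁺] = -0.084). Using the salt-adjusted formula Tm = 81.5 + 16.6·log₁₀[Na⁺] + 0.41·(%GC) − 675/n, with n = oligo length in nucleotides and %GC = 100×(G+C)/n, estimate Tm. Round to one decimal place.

89.2°C

Length n = 34. Scanning the sequence gives T=5, C=9, G=15, A=5.
G+C = 24, so %GC = 24/34 × 100 = 70.588%
Salt term: 16.6 × (-0.084) = -1.394
GC term: 0.41 × 70.588 = 28.941; length term: −675/34 = −19.853
Tm = 81.5 + (-1.394) + 28.941 − 19.853 = 89.194 → 89.2°C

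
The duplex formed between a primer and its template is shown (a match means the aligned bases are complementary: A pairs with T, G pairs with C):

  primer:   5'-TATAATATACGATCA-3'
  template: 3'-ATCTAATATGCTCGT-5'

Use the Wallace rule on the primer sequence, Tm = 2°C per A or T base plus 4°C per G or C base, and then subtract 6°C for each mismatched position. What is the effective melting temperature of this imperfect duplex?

Primer base counts: A=7, T=5, G=1, C=2 → A+T=12, G+C=3
Perfect-match Tm = 2(12) + 4(3) = 24 + 12 = 36°C
Mismatches (positions where the bases are not complementary): 3 (at positions 3, 5, 13)
Effective Tm = 36 − 3×6 = 36 − 18 = 18°C

18°C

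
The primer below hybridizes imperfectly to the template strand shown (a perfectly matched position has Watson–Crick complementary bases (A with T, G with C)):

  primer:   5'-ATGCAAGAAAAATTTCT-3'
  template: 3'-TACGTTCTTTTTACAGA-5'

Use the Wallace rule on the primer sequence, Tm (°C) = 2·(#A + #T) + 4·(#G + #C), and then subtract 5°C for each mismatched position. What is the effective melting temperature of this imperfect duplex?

Primer base counts: A=8, T=5, G=2, C=2 → A+T=13, G+C=4
Perfect-match Tm = 2(13) + 4(4) = 26 + 16 = 42°C
Mismatches (positions where the bases are not complementary): 1 (at position 14)
Effective Tm = 42 − 1×5 = 42 − 5 = 37°C

37°C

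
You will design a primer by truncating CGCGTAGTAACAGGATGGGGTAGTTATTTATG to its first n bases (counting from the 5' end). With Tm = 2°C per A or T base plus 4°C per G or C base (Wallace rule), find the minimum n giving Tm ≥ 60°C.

First 18 bases: CGCGTAGTAACAGGATGG → Tm = 56°C (< 60°C)
First 19 bases: CGCGTAGTAACAGGATGGG → Tm = 60°C (≥ 60°C)
Each additional base adds 2°C (A/T) or 4°C (G/C), so Tm is non-decreasing in n; n = 19 is the first length to reach 60°C.

n = 19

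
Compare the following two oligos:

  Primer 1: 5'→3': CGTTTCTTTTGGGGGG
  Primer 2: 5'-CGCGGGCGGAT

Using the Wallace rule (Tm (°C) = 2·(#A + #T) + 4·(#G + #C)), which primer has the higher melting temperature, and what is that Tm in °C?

Primer 1, 50°C

Primer 1: A+T=7, G+C=9 → Tm = 2(7)+4(9) = 50°C
Primer 2: A+T=2, G+C=9 → Tm = 2(2)+4(9) = 40°C
50°C vs 40°C → primer 1 is higher.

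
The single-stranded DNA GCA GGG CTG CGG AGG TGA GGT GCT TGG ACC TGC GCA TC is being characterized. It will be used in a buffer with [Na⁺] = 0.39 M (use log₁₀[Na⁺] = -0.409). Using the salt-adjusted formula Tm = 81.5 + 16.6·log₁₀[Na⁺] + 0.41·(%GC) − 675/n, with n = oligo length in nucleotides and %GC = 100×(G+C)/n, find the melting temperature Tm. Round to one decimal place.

85.0°C

Length n = 38. Scanning the sequence gives T=7, G=17, C=9, A=5.
G+C = 26, so %GC = 26/38 × 100 = 68.421%
Salt term: 16.6 × (-0.409) = -6.789
GC term: 0.41 × 68.421 = 28.053; length term: −675/38 = −17.763
Tm = 81.5 + (-6.789) + 28.053 − 17.763 = 85.001 → 85.0°C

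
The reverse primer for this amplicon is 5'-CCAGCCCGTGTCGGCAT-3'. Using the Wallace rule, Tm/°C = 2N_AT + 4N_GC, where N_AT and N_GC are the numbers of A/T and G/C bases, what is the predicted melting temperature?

Base counts: A=2, T=3, C=7, G=5
AT pairs contribute 5, GC pairs contribute 12.
Tm = 2(5) + 4(12) = 10 + 48 = 58°C

58°C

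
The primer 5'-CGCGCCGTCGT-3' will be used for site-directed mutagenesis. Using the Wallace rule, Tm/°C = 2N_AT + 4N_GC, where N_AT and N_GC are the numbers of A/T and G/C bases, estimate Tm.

40°C

A=0, C=5, G=4, T=2
So N_AT = 2 and N_GC = 9.
Tm = 4·9 + 2·2 = 36 + 4 = 40°C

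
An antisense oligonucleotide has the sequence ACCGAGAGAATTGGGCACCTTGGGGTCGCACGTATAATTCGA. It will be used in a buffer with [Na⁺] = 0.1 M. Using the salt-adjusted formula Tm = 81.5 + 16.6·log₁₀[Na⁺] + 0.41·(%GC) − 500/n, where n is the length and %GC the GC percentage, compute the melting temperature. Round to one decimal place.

74.5°C

Length n = 42. T=9, G=13, C=9, A=11
G+C = 22, so %GC = 22/42 × 100 = 52.381%
Salt term: 16.6 × (-1) = -16.6
GC term: 0.41 × 52.381 = 21.476; length term: −500/42 = −11.905
Tm = 81.5 + (-16.6) + 21.476 − 11.905 = 74.471 → 74.5°C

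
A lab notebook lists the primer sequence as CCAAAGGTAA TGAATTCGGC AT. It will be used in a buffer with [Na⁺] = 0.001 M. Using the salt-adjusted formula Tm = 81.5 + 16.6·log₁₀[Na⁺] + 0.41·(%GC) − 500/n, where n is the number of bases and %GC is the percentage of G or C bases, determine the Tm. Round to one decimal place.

Length n = 22. Scanning the sequence gives G=5, T=5, C=4, A=8.
G+C = 9, so %GC = 9/22 × 100 = 40.909%
Salt term: 16.6 × (-3) = -49.8
GC term: 0.41 × 40.909 = 16.773; length term: −500/22 = −22.727
Tm = 81.5 + (-49.8) + 16.773 − 22.727 = 25.746 → 25.7°C

25.7°C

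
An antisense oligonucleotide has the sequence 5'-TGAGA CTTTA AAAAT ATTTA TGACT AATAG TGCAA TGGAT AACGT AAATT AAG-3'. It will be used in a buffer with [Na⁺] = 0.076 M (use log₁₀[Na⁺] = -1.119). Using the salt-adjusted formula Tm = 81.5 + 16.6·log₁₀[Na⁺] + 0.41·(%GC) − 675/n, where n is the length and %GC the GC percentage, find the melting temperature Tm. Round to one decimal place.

60.2°C

Length n = 53. Base counts: C=4, A=23, G=9, T=17
G+C = 13, so %GC = 13/53 × 100 = 24.528%
Salt term: 16.6 × (-1.119) = -18.575
GC term: 0.41 × 24.528 = 10.056; length term: −675/53 = −12.736
Tm = 81.5 + (-18.575) + 10.056 − 12.736 = 60.245 → 60.2°C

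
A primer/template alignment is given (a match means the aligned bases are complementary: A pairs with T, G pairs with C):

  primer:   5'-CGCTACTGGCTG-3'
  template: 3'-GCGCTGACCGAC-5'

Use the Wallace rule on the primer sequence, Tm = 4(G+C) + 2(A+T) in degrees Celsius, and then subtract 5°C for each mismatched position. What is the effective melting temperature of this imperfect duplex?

35°C

Primer base counts: A=1, T=3, G=4, C=4 → A+T=4, G+C=8
Perfect-match Tm = 2(4) + 4(8) = 8 + 32 = 40°C
Mismatches (positions where the bases are not complementary): 1 (at position 4)
Effective Tm = 40 − 1×5 = 40 − 5 = 35°C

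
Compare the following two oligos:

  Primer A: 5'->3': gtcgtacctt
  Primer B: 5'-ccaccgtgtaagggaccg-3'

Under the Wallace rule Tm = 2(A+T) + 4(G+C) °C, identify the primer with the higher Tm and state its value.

Primer B, 60°C

Primer A: A+T=5, G+C=5 → Tm = 2(5)+4(5) = 30°C
Primer B: A+T=6, G+C=12 → Tm = 2(6)+4(12) = 60°C
30°C vs 60°C → primer B is higher.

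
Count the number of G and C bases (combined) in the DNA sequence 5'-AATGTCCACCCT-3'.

A=3, T=3, C=5, G=1
G+C = 1 + 5 = 6

6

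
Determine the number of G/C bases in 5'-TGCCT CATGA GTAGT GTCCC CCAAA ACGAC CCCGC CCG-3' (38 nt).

24

Scanning the sequence gives C=16, A=8, T=6, G=8.
Total G or C: 8 + 16 = 24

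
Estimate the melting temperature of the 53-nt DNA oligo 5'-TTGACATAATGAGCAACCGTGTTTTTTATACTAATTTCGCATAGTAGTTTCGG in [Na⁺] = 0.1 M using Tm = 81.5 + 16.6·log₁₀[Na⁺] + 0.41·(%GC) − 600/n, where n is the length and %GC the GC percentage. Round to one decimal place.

Length n = 53. Scanning the sequence gives A=14, T=21, C=8, G=10.
G+C = 18, so %GC = 18/53 × 100 = 33.962%
Salt term: 16.6 × (-1) = -16.6
GC term: 0.41 × 33.962 = 13.924; length term: −600/53 = −11.321
Tm = 81.5 + (-16.6) + 13.924 − 11.321 = 67.503 → 67.5°C

67.5°C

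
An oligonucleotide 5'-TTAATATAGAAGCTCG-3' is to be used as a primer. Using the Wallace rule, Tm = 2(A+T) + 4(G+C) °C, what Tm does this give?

42°C

Base counts: A=6, G=3, T=5, C=2
A+T = 11, G+C = 5
Tm = 4·5 + 2·11 = 20 + 22 = 42°C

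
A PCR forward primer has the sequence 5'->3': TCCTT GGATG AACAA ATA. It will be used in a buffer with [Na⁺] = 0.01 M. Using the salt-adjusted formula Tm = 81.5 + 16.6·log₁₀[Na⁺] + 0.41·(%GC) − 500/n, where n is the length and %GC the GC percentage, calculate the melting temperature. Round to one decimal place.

Length n = 18. Scanning the sequence gives C=3, T=5, G=3, A=7.
G+C = 6, so %GC = 6/18 × 100 = 33.333%
Salt term: 16.6 × (-2) = -33.2
GC term: 0.41 × 33.333 = 13.667; length term: −500/18 = −27.778
Tm = 81.5 + (-33.2) + 13.667 − 27.778 = 34.189 → 34.2°C

34.2°C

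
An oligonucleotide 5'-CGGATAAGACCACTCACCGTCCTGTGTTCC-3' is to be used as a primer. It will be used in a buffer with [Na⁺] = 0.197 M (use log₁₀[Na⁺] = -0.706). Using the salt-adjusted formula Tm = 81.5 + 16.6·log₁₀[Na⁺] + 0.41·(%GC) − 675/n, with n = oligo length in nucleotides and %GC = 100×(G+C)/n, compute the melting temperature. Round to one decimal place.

70.5°C

Length n = 30. Base counts: A=6, C=11, G=6, T=7
G+C = 17, so %GC = 17/30 × 100 = 56.667%
Salt term: 16.6 × (-0.706) = -11.72
GC term: 0.41 × 56.667 = 23.233; length term: −675/30 = −22.5
Tm = 81.5 + (-11.72) + 23.233 − 22.5 = 70.513 → 70.5°C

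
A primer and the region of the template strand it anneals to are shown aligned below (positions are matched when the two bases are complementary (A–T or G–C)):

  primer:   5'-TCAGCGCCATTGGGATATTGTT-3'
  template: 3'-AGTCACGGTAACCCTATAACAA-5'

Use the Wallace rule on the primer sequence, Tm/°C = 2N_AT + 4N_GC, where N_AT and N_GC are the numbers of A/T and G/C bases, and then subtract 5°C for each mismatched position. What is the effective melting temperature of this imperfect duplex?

Primer base counts: A=4, T=8, G=6, C=4 → A+T=12, G+C=10
Perfect-match Tm = 2(12) + 4(10) = 24 + 40 = 64°C
Mismatches (positions where the bases are not complementary): 1 (at position 5)
Effective Tm = 64 − 1×5 = 64 − 5 = 59°C

59°C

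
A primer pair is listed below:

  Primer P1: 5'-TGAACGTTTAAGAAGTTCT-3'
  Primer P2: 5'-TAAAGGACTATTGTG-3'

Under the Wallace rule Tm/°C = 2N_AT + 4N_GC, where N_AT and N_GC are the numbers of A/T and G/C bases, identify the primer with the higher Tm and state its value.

Primer P1, 50°C

Primer P1: A+T=13, G+C=6 → Tm = 2(13)+4(6) = 50°C
Primer P2: A+T=10, G+C=5 → Tm = 2(10)+4(5) = 40°C
50°C vs 40°C → primer P1 is higher.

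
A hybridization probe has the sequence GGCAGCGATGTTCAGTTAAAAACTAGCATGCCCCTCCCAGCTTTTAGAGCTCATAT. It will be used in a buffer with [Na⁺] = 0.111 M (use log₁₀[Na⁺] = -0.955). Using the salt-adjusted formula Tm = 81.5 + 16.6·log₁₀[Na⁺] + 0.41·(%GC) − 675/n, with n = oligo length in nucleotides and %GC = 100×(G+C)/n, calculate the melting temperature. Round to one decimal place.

72.6°C

Length n = 56. G=11, A=15, T=15, C=15
G+C = 26, so %GC = 26/56 × 100 = 46.429%
Salt term: 16.6 × (-0.955) = -15.853
GC term: 0.41 × 46.429 = 19.036; length term: −675/56 = −12.054
Tm = 81.5 + (-15.853) + 19.036 − 12.054 = 72.629 → 72.6°C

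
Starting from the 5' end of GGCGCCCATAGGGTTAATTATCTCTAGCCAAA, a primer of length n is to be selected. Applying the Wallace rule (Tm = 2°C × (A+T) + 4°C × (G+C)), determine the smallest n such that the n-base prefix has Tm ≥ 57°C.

n = 19

First 18 bases: GGCGCCCATAGGGTTAAT → Tm = 56°C (< 57°C)
First 19 bases: GGCGCCCATAGGGTTAATT → Tm = 58°C (≥ 57°C)
Each additional base adds 2°C (A/T) or 4°C (G/C), so Tm is non-decreasing in n; n = 19 is the first length to reach 57°C.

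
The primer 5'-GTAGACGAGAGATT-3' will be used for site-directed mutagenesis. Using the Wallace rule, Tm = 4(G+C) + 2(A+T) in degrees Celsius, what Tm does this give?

Scanning the sequence gives A=5, T=3, G=5, C=1.
A+T = 8, G+C = 6
Tm = 2(8) + 4(6) = 16 + 24 = 40°C

40°C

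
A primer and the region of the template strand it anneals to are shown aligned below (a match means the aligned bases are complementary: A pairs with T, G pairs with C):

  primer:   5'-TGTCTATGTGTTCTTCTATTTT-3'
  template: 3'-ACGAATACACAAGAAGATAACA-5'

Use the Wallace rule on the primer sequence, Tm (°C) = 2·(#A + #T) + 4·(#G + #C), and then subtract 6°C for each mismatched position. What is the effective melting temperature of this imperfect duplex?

38°C

Primer base counts: A=2, T=14, G=3, C=3 → A+T=16, G+C=6
Perfect-match Tm = 2(16) + 4(6) = 32 + 24 = 56°C
Mismatches (positions where the bases are not complementary): 3 (at positions 3, 4, 21)
Effective Tm = 56 − 3×6 = 56 − 18 = 38°C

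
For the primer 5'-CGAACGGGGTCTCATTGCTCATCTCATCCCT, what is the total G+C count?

17

Scanning the sequence gives T=9, A=5, G=6, C=11.
G+C = 6 + 11 = 17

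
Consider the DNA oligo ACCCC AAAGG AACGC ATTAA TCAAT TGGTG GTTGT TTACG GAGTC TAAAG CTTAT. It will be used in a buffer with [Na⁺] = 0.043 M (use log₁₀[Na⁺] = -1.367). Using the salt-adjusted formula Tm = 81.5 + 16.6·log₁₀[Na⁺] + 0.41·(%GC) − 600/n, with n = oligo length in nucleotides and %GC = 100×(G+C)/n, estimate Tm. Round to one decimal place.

64.3°C

Length n = 55. G=12, T=16, A=17, C=10
G+C = 22, so %GC = 22/55 × 100 = 40%
Salt term: 16.6 × (-1.367) = -22.692
GC term: 0.41 × 40 = 16.4; length term: −600/55 = −10.909
Tm = 81.5 + (-22.692) + 16.4 − 10.909 = 64.299 → 64.3°C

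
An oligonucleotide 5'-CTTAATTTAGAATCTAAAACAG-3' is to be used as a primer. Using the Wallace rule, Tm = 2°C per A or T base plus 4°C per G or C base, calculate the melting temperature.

54°C

Base counts: C=3, T=7, G=2, A=10
AT pairs contribute 17, GC pairs contribute 5.
Tm = 2(17) + 4(5) = 34 + 20 = 54°C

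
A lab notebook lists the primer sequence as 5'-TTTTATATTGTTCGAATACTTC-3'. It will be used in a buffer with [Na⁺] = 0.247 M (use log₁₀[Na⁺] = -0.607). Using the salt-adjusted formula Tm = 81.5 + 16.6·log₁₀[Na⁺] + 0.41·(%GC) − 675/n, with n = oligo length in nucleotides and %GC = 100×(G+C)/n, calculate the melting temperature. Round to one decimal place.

Length n = 22. G=2, A=5, C=3, T=12
G+C = 5, so %GC = 5/22 × 100 = 22.727%
Salt term: 16.6 × (-0.607) = -10.076
GC term: 0.41 × 22.727 = 9.318; length term: −675/22 = −30.682
Tm = 81.5 + (-10.076) + 9.318 − 30.682 = 50.06 → 50.1°C

50.1°C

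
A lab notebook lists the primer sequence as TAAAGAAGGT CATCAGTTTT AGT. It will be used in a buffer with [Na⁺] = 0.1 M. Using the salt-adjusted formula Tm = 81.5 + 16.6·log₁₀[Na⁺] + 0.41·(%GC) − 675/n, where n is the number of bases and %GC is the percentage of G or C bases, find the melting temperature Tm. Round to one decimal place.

Length n = 23. G=5, T=8, C=2, A=8
G+C = 7, so %GC = 7/23 × 100 = 30.435%
Salt term: 16.6 × (-1) = -16.6
GC term: 0.41 × 30.435 = 12.478; length term: −675/23 = −29.348
Tm = 81.5 + (-16.6) + 12.478 − 29.348 = 48.03 → 48.0°C

48.0°C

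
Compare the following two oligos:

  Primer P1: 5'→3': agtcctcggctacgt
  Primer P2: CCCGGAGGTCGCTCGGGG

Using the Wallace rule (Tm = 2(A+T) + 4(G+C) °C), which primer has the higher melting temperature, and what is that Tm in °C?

Primer P2, 66°C

Primer P1: A+T=6, G+C=9 → Tm = 2(6)+4(9) = 48°C
Primer P2: A+T=3, G+C=15 → Tm = 2(3)+4(15) = 66°C
48°C vs 66°C → primer P2 is higher.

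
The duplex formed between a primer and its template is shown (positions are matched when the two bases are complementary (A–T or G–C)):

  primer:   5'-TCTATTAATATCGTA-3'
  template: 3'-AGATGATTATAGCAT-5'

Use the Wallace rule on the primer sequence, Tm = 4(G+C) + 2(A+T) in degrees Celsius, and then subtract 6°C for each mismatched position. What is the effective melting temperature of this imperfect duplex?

Primer base counts: A=5, T=7, G=1, C=2 → A+T=12, G+C=3
Perfect-match Tm = 2(12) + 4(3) = 24 + 12 = 36°C
Mismatches (positions where the bases are not complementary): 1 (at position 5)
Effective Tm = 36 − 1×6 = 36 − 6 = 30°C

30°C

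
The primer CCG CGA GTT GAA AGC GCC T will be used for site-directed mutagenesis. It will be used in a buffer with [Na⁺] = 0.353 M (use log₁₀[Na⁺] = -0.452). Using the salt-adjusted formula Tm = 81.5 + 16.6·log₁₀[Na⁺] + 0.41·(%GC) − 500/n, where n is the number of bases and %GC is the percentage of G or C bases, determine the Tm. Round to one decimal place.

Length n = 19. Counting bases: G=6, A=4, C=6, T=3
G+C = 12, so %GC = 12/19 × 100 = 63.158%
Salt term: 16.6 × (-0.452) = -7.503
GC term: 0.41 × 63.158 = 25.895; length term: −500/19 = −26.316
Tm = 81.5 + (-7.503) + 25.895 − 26.316 = 73.576 → 73.6°C

73.6°C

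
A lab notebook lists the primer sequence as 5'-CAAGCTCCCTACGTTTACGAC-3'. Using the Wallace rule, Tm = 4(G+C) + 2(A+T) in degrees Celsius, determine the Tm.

Base counts: A=5, G=3, C=8, T=5
AT pairs contribute 10, GC pairs contribute 11.
Tm = 2×10 + 4×11 = 64°C

64°C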